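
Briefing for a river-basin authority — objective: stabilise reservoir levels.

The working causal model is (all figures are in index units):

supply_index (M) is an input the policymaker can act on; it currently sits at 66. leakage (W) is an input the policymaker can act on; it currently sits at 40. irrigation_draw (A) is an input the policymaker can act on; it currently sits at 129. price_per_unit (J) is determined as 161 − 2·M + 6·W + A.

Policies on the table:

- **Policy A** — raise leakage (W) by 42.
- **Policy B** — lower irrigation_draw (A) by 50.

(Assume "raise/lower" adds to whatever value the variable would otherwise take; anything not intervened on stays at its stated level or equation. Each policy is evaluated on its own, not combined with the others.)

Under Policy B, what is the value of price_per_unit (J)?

348

Policy B (A − 50):
  M = 66
  W = 40
  A = 129 − 50 = 79
  J = 161 − 2·66 + 6·40 + 79 = 348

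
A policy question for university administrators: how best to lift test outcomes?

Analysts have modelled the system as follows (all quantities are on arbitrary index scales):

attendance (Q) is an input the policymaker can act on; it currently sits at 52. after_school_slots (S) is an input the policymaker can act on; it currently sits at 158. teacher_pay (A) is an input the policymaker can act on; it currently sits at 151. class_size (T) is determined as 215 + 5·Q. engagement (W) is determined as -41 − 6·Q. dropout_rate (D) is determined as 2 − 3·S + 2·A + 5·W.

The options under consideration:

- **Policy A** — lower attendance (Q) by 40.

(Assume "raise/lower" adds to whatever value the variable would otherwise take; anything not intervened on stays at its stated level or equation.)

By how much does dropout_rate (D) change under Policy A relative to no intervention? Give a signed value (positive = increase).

1200

Baseline:
  Q = 52
  S = 158
  A = 151
  W = -41 − 6·52 = -353
  D = 2 − 3·158 + 2·151 + 5·(-353) = -1935
Policy A (Q − 40):
  Q = 52 − 40 = 12
  S = 158
  A = 151
  W = -41 − 6·12 = -113
  D = 2 − 3·158 + 2·151 + 5·(-113) = -735
Change in D: -735 − (-1935) = 1200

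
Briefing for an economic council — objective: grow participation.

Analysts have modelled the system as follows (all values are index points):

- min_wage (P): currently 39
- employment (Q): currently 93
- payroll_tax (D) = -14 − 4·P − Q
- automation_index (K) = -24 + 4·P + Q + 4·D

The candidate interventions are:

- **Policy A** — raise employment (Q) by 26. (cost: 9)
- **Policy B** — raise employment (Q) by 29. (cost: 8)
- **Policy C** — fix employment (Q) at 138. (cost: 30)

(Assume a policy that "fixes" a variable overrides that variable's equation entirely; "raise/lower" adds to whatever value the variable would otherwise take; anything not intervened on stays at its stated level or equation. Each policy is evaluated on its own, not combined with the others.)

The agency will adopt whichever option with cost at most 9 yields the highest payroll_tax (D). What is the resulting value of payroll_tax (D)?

-289

Policy A (Q + 26):
  P = 39
  Q = 93 + 26 = 119
  D = -14 − 4·39 − 119 = -289
Policy B (Q + 29):
  P = 39
  Q = 93 + 29 = 122
  D = -14 − 4·39 − 122 = -292
Comparing — Policy A: D=-289, Policy B: D=-292. Highest is -289 (Policy A).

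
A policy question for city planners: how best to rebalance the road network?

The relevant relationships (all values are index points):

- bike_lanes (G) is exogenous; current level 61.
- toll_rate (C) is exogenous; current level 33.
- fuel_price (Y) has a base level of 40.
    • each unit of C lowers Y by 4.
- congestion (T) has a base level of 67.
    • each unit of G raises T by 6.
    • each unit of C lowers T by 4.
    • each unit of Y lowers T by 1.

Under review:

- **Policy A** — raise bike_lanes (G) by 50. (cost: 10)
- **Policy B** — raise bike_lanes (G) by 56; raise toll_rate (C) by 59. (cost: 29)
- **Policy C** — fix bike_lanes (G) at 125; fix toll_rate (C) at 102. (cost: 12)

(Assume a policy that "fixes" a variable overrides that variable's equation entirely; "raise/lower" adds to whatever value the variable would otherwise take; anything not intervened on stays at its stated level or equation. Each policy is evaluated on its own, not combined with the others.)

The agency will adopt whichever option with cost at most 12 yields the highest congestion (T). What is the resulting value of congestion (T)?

777

Policy A (G + 50):
  G = 61 + 50 = 111
  C = 33
  Y = 40 − 4·33 = -92
  T = 67 + 6·111 − 4·33 − (-92) = 693
Policy C (G := 125, C := 102):
  G = 125
  C = 102
  Y = 40 − 4·102 = -368
  T = 67 + 6·125 − 4·102 − (-368) = 777
Comparing — Policy A: T=693, Policy C: T=777. Highest is 777 (Policy C).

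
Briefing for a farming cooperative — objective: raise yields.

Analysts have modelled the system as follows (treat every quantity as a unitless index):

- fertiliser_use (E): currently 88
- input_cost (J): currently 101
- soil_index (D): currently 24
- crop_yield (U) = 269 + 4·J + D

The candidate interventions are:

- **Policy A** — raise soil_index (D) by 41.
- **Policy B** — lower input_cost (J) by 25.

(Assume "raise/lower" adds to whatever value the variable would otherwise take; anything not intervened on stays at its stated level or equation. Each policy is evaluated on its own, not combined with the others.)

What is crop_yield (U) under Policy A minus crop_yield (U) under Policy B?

Policy A (D + 41):
  J = 101
  D = 24 + 41 = 65
  U = 269 + 4·101 + 65 = 738
Policy B (J − 25):
  J = 101 − 25 = 76
  D = 24
  U = 269 + 4·76 + 24 = 597
U: 738 − 597 = 141

141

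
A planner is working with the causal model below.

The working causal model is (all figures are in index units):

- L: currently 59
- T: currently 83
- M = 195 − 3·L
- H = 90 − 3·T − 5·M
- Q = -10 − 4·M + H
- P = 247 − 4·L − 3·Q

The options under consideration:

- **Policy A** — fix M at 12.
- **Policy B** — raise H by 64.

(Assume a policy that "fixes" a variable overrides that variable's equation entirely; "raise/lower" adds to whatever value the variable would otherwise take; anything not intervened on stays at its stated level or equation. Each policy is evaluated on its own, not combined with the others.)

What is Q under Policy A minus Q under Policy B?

Policy A (M := 12):
  L = 59
  T = 83
  M = 12
  H = 90 − 3·83 − 5·12 = -219
  Q = -10 − 4·12 + (-219) = -277
Policy B (H + 64):
  L = 59
  T = 83
  M = 195 − 3·59 = 18
  H = 90 − 3·83 − 5·18 (+64 from intervention) = -185
  Q = -10 − 4·18 + (-185) = -267
Q: -277 − (-267) = -10

-10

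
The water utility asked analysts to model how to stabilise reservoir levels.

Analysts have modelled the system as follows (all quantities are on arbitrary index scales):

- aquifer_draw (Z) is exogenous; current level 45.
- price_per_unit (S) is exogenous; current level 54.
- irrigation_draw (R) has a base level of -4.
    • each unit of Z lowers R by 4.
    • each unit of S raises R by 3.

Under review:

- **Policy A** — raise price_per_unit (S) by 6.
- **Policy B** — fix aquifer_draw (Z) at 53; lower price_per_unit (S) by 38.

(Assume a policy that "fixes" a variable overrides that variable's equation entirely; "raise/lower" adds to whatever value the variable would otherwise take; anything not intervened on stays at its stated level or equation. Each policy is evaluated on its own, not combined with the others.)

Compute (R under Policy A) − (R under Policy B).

164

Policy A (S + 6):
  Z = 45
  S = 54 + 6 = 60
  R = -4 − 4·45 + 3·60 = -4
Policy B (Z := 53, S − 38):
  Z = 53
  S = 54 − 38 = 16
  R = -4 − 4·53 + 3·16 = -168
R: -4 − (-168) = 164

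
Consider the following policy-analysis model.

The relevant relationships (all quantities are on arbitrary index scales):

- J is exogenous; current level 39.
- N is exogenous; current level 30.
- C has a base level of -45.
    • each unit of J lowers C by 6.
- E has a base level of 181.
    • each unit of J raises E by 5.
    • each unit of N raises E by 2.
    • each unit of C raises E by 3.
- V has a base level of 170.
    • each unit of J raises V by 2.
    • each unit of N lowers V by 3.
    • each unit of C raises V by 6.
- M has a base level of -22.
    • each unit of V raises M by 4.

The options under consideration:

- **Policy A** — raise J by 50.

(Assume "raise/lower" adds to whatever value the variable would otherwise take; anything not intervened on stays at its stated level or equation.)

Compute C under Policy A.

Policy A (J + 50):
  J = 39 + 50 = 89
  C = -45 − 6·89 = -579

-579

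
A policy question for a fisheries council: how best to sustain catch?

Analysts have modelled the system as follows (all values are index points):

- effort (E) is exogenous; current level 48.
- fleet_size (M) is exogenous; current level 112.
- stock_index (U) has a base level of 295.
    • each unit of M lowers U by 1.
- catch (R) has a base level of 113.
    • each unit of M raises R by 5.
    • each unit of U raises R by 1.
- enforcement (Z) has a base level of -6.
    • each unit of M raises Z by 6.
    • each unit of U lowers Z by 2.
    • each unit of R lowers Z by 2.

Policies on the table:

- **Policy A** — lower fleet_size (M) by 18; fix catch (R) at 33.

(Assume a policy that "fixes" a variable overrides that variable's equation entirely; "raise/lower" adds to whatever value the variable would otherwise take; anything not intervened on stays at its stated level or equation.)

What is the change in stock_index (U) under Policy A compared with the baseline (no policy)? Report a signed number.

18

Baseline:
  M = 112
  U = 295 − 112 = 183
Policy A (M − 18, R := 33):
  M = 112 − 18 = 94
  U = 295 − 94 = 201
Change in U: 201 − 183 = 18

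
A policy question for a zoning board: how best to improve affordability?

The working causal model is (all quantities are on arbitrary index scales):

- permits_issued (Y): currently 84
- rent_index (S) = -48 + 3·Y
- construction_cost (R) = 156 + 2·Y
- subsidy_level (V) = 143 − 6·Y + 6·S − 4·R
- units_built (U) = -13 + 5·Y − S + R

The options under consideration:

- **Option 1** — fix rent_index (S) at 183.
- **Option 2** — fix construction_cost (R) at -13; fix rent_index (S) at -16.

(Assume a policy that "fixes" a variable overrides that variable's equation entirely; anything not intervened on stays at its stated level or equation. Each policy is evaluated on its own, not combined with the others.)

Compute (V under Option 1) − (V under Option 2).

Option 1 (S := 183):
  Y = 84
  S = 183
  R = 156 + 2·84 = 324
  V = 143 − 6·84 + 6·183 − 4·324 = -559
Option 2 (R := -13, S := -16):
  Y = 84
  S = -16
  R = -13
  V = 143 − 6·84 + 6·(-16) − 4·(-13) = -405
V: -559 − (-405) = -154

-154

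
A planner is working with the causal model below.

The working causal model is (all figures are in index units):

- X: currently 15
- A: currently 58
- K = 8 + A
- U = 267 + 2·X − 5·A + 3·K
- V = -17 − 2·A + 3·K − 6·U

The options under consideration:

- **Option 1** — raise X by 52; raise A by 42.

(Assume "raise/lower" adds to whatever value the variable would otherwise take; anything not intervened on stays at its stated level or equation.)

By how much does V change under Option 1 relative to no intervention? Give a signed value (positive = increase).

-78

Baseline:
  X = 15
  A = 58
  K = 8 + 58 = 66
  U = 267 + 2·15 − 5·58 + 3·66 = 205
  V = -17 − 2·58 + 3·66 − 6·205 = -1165
Option 1 (X + 52, A + 42):
  X = 15 + 52 = 67
  A = 58 + 42 = 100
  K = 8 + 100 = 108
  U = 267 + 2·67 − 5·100 + 3·108 = 225
  V = -17 − 2·100 + 3·108 − 6·225 = -1243
Change in V: -1243 − (-1165) = -78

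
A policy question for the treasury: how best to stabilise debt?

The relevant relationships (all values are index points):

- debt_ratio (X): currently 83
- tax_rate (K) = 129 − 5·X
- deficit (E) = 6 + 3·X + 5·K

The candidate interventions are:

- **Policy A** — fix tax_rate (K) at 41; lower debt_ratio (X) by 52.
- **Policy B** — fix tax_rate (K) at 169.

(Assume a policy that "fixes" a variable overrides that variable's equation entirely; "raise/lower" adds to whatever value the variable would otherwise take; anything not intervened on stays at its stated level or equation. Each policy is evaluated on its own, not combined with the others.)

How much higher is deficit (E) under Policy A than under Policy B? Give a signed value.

-796

Policy A (K := 41, X − 52):
  X = 83 − 52 = 31
  K = 41
  E = 6 + 3·31 + 5·41 = 304
Policy B (K := 169):
  X = 83
  K = 169
  E = 6 + 3·83 + 5·169 = 1100
E: 304 − 1100 = -796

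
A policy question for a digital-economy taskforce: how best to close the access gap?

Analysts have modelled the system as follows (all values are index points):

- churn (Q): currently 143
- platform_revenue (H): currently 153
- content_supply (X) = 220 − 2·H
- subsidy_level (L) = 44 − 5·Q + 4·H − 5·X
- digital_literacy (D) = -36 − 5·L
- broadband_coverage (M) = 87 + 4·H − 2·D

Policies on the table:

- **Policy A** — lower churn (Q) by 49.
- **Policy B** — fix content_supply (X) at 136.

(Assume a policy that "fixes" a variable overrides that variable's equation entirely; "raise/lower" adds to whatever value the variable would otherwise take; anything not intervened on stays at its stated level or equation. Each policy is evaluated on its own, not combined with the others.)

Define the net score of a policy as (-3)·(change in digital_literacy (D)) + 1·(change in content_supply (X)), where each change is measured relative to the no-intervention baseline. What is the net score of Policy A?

3675

Baseline:
  Q = 143
  H = 153
  X = 220 − 2·153 = -86
  L = 44 − 5·143 + 4·153 − 5·(-86) = 371
  D = -36 − 5·371 = -1891
Policy A (Q − 49):
  Q = 143 − 49 = 94
  H = 153
  X = 220 − 2·153 = -86
  L = 44 − 5·94 + 4·153 − 5·(-86) = 616
  D = -36 − 5·616 = -3116
ΔD = -3116 − (-1891) = -1225; ΔX = -86 − (-86) = 0
Score = (-3)·(-1225) + 1·0 = 3675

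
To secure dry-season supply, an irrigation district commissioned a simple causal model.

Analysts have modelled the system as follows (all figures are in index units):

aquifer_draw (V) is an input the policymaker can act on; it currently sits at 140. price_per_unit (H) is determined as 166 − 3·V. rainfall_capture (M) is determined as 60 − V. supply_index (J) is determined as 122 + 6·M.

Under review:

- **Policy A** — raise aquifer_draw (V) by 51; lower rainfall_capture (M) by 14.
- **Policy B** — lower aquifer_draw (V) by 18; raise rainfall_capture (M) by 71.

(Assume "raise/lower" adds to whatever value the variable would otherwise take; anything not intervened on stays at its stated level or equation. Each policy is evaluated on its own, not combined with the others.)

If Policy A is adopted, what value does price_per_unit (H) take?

-407

Policy A (V + 51, M − 14):
  V = 140 + 51 = 191
  H = 166 − 3·191 = -407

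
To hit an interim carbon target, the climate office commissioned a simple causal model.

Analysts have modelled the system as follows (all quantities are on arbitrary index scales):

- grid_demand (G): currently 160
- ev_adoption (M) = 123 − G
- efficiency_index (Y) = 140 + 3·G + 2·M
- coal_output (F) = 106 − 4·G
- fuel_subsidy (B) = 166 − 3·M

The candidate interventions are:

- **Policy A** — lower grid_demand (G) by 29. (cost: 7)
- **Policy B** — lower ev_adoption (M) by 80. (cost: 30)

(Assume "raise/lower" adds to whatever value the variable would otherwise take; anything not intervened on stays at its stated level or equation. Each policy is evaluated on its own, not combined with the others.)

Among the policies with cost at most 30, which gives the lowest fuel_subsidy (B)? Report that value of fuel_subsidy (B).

Policy A (G − 29):
  G = 160 − 29 = 131
  M = 123 − 131 = -8
  B = 166 − 3·(-8) = 190
Policy B (M − 80):
  G = 160
  M = 123 − 160 (−80 from intervention) = -117
  B = 166 − 3·(-117) = 517
Comparing — Policy A: B=190, Policy B: B=517. Lowest is 190 (Policy A).

190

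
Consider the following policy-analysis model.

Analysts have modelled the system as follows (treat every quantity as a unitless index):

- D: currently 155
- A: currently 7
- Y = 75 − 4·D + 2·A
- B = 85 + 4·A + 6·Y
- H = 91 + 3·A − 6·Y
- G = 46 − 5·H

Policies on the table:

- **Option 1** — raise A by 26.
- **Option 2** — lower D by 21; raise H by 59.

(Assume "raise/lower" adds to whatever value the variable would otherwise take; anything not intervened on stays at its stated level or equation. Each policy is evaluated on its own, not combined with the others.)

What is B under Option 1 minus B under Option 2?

Option 1 (A + 26):
  D = 155
  A = 7 + 26 = 33
  Y = 75 − 4·155 + 2·33 = -479
  B = 85 + 4·33 + 6·(-479) = -2657
Option 2 (D − 21, H + 59):
  D = 155 − 21 = 134
  A = 7
  Y = 75 − 4·134 + 2·7 = -447
  B = 85 + 4·7 + 6·(-447) = -2569
B: -2657 − (-2569) = -88

-88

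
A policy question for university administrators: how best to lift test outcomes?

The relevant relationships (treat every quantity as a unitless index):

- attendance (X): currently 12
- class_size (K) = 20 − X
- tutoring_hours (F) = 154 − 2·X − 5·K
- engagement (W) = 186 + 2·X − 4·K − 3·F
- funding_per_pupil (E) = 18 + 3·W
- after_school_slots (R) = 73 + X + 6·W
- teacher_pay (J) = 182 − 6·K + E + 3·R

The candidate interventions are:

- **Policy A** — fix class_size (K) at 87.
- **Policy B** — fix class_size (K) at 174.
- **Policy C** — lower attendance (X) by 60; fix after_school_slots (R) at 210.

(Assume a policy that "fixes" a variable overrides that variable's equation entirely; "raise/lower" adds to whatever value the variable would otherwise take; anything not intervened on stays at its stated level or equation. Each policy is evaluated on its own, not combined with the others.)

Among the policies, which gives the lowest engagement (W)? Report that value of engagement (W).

Policy A (K := 87):
  X = 12
  K = 87
  F = 154 − 2·12 − 5·87 = -305
  W = 186 + 2·12 − 4·87 − 3·(-305) = 777
Policy B (K := 174):
  X = 12
  K = 174
  F = 154 − 2·12 − 5·174 = -740
  W = 186 + 2·12 − 4·174 − 3·(-740) = 1734
Policy C (X − 60, R := 210):
  X = 12 − 60 = -48
  K = 20 − (-48) = 68
  F = 154 − 2·(-48) − 5·68 = -90
  W = 186 + 2·(-48) − 4·68 − 3·(-90) = 88
Comparing — Policy A: W=777, Policy B: W=1734, Policy C: W=88. Lowest is 88 (Policy C).

88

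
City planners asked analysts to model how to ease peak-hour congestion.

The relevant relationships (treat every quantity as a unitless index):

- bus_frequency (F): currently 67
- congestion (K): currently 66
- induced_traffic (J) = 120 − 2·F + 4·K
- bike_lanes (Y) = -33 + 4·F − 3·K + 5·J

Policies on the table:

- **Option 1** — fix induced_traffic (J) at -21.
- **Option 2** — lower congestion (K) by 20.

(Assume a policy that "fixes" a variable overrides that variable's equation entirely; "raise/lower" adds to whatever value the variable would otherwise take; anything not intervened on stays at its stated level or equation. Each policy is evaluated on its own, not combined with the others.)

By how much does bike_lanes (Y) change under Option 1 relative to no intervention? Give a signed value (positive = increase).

Baseline:
  F = 67
  K = 66
  J = 120 − 2·67 + 4·66 = 250
  Y = -33 + 4·67 − 3·66 + 5·250 = 1287
Option 1 (J := -21):
  F = 67
  K = 66
  J = -21
  Y = -33 + 4·67 − 3·66 + 5·(-21) = -68
Change in Y: -68 − 1287 = -1355

-1355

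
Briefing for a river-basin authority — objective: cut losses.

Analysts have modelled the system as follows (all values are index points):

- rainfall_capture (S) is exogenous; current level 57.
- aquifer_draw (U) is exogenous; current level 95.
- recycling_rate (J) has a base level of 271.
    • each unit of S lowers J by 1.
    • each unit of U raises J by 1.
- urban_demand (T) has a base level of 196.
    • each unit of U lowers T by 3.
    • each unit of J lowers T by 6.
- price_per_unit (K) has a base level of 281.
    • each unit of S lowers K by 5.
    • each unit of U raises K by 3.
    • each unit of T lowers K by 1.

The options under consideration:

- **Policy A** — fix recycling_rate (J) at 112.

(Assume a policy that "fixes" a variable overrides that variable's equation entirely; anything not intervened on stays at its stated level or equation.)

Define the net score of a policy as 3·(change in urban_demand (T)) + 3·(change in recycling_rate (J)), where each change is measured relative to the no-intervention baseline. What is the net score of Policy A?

Baseline:
  S = 57
  U = 95
  J = 271 − 57 + 95 = 309
  T = 196 − 3·95 − 6·309 = -1943
Policy A (J := 112):
  S = 57
  U = 95
  J = 112
  T = 196 − 3·95 − 6·112 = -761
ΔT = -761 − (-1943) = 1182; ΔJ = 112 − 309 = -197
Score = 3·1182 + 3·(-197) = 2955

2955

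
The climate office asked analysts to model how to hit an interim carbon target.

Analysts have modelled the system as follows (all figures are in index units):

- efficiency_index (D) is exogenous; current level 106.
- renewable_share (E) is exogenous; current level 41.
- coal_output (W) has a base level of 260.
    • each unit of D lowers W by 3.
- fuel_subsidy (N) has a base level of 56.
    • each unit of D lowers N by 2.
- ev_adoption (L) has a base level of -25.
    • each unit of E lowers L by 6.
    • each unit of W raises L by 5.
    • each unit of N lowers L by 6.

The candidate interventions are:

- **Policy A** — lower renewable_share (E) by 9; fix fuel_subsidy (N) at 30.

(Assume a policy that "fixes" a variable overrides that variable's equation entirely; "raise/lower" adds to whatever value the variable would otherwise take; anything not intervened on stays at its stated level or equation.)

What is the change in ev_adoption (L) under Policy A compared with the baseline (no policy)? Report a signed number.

-1062

Baseline:
  D = 106
  E = 41
  W = 260 − 3·106 = -58
  N = 56 − 2·106 = -156
  L = -25 − 6·41 + 5·(-58) − 6·(-156) = 375
Policy A (E − 9, N := 30):
  D = 106
  E = 41 − 9 = 32
  W = 260 − 3·106 = -58
  N = 30
  L = -25 − 6·32 + 5·(-58) − 6·30 = -687
Change in L: -687 − 375 = -1062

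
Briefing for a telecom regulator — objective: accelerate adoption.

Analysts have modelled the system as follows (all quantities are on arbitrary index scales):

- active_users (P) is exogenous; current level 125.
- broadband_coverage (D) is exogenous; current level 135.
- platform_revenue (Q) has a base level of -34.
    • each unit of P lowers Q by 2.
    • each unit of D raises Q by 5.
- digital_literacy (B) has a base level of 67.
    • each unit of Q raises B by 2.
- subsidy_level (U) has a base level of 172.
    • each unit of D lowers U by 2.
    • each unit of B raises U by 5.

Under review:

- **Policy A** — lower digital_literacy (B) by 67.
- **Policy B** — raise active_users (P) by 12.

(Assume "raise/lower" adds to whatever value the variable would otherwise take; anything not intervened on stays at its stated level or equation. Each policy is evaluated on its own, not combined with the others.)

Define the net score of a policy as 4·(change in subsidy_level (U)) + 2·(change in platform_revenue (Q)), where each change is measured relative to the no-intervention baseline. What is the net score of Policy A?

-1340

Baseline:
  P = 125
  D = 135
  Q = -34 − 2·125 + 5·135 = 391
  B = 67 + 2·391 = 849
  U = 172 − 2·135 + 5·849 = 4147
Policy A (B − 67):
  P = 125
  D = 135
  Q = -34 − 2·125 + 5·135 = 391
  B = 67 + 2·391 (−67 from intervention) = 782
  U = 172 − 2·135 + 5·782 = 3812
ΔU = 3812 − 4147 = -335; ΔQ = 391 − 391 = 0
Score = 4·(-335) + 2·0 = -1340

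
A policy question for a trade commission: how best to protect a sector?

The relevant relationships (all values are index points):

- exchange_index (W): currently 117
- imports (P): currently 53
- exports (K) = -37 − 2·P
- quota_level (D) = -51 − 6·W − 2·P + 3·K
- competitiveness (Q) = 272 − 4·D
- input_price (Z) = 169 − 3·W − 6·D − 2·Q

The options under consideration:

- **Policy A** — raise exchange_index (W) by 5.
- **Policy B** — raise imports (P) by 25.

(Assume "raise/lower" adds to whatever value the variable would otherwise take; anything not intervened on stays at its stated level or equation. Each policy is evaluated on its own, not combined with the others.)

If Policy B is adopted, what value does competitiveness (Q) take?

6224

Policy B (P + 25):
  W = 117
  P = 53 + 25 = 78
  K = -37 − 2·78 = -193
  D = -51 − 6·117 − 2·78 + 3·(-193) = -1488
  Q = 272 − 4·(-1488) = 6224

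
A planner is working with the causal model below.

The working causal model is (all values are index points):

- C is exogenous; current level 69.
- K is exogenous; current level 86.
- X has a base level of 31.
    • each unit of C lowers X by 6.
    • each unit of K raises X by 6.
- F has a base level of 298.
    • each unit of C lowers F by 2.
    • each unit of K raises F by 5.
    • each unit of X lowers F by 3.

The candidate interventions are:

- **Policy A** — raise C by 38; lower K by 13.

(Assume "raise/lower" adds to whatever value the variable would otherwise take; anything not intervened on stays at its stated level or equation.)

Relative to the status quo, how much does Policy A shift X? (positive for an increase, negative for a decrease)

-306

Baseline:
  C = 69
  K = 86
  X = 31 − 6·69 + 6·86 = 133
Policy A (C + 38, K − 13):
  C = 69 + 38 = 107
  K = 86 − 13 = 73
  X = 31 − 6·107 + 6·73 = -173
Change in X: -173 − 133 = -306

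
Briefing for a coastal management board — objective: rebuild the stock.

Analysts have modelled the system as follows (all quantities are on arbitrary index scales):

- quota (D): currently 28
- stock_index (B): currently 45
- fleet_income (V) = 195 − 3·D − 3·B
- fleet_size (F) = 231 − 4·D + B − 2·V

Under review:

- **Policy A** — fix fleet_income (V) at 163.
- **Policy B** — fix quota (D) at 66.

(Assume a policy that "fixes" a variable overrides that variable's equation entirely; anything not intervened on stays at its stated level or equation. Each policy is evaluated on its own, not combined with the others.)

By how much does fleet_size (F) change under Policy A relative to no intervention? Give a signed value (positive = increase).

Baseline:
  D = 28
  B = 45
  V = 195 − 3·28 − 3·45 = -24
  F = 231 − 4·28 + 45 − 2·(-24) = 212
Policy A (V := 163):
  D = 28
  B = 45
  V = 163
  F = 231 − 4·28 + 45 − 2·163 = -162
Change in F: -162 − 212 = -374

-374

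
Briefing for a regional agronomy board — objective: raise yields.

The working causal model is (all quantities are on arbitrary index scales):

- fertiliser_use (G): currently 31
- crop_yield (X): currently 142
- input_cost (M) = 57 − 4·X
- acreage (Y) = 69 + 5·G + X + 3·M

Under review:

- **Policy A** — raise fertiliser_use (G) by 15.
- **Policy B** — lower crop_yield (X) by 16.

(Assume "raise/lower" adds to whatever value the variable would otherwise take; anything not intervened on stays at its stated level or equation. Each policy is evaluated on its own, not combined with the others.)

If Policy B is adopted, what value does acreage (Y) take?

-991

Policy B (X − 16):
  G = 31
  X = 142 − 16 = 126
  M = 57 − 4·126 = -447
  Y = 69 + 5·31 + 126 + 3·(-447) = -991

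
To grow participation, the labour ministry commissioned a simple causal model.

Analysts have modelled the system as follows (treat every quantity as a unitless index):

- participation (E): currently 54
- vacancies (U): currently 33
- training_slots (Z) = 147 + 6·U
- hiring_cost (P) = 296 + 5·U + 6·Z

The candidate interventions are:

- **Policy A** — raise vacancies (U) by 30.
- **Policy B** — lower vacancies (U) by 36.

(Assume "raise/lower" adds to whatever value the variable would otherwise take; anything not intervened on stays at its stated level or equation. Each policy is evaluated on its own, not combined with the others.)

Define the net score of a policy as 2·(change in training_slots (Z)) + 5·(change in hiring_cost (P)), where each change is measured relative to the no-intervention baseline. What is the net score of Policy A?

Baseline:
  U = 33
  Z = 147 + 6·33 = 345
  P = 296 + 5·33 + 6·345 = 2531
Policy A (U + 30):
  U = 33 + 30 = 63
  Z = 147 + 6·63 = 525
  P = 296 + 5·63 + 6·525 = 3761
ΔZ = 525 − 345 = 180; ΔP = 3761 − 2531 = 1230
Score = 2·180 + 5·1230 = 6510

6510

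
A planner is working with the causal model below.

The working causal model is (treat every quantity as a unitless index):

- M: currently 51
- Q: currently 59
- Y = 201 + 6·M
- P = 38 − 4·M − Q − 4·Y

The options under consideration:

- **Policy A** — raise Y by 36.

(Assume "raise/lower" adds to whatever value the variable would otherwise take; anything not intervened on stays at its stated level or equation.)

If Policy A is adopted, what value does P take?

-2397

Policy A (Y + 36):
  M = 51
  Q = 59
  Y = 201 + 6·51 (+36 from intervention) = 543
  P = 38 − 4·51 − 59 − 4·543 = -2397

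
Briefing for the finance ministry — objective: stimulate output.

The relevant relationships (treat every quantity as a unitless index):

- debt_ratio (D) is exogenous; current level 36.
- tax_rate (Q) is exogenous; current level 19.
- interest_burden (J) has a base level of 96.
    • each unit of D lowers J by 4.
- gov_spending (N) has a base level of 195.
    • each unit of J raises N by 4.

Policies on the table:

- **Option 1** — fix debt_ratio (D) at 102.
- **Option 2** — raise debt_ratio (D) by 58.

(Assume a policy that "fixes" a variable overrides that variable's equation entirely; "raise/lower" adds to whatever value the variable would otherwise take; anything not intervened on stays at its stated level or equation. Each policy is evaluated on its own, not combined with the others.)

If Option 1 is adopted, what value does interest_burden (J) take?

Option 1 (D := 102):
  D = 102
  J = 96 − 4·102 = -312

-312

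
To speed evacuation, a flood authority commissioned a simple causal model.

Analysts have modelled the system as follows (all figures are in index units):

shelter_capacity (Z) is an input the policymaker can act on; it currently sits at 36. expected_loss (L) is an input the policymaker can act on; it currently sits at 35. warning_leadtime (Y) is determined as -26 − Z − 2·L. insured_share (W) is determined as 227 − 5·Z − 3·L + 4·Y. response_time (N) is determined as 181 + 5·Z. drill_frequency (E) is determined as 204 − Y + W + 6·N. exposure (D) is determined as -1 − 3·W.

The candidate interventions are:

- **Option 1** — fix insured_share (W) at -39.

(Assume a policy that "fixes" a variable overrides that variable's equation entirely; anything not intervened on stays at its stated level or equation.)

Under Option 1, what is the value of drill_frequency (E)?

Option 1 (W := -39):
  Z = 36
  L = 35
  Y = -26 − 36 − 2·35 = -132
  W = -39
  N = 181 + 5·36 = 361
  E = 204 − (-132) + (-39) + 6·361 = 2463

2463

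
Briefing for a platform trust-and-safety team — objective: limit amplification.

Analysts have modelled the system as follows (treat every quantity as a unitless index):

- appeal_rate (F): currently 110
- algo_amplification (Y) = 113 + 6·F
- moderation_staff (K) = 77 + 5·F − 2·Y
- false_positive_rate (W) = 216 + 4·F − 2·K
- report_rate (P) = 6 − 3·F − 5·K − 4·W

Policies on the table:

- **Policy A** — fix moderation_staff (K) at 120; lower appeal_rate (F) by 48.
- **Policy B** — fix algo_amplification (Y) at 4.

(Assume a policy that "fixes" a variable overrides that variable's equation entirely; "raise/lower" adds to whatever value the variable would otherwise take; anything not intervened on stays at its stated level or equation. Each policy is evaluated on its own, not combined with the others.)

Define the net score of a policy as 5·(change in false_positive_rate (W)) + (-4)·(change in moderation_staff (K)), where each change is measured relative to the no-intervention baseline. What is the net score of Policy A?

Baseline:
  F = 110
  Y = 113 + 6·110 = 773
  K = 77 + 5·110 − 2·773 = -919
  W = 216 + 4·110 − 2·(-919) = 2494
Policy A (K := 120, F − 48):
  F = 110 − 48 = 62
  Y = 113 + 6·62 = 485
  K = 120
  W = 216 + 4·62 − 2·120 = 224
ΔW = 224 − 2494 = -2270; ΔK = 120 − (-919) = 1039
Score = 5·(-2270) + (-4)·1039 = -15506

-15506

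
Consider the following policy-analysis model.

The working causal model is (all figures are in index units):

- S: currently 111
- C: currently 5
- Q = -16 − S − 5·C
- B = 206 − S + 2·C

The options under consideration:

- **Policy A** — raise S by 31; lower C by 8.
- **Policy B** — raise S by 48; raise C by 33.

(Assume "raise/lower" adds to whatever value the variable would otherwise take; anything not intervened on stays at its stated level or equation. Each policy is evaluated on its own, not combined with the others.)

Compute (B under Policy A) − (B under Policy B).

Policy A (S + 31, C − 8):
  S = 111 + 31 = 142
  C = 5 − 8 = -3
  B = 206 − 142 + 2·(-3) = 58
Policy B (S + 48, C + 33):
  S = 111 + 48 = 159
  C = 5 + 33 = 38
  B = 206 − 159 + 2·38 = 123
B: 58 − 123 = -65

-65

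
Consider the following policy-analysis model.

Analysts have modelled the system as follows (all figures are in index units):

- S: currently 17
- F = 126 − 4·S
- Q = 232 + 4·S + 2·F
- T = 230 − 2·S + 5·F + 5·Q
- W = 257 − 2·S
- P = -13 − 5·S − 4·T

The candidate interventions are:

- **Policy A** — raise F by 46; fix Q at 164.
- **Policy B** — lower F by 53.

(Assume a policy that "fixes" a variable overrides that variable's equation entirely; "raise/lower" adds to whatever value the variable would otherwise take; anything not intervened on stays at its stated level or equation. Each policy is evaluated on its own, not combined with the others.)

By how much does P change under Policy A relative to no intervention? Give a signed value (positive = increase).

Baseline:
  S = 17
  F = 126 − 4·17 = 58
  Q = 232 + 4·17 + 2·58 = 416
  T = 230 − 2·17 + 5·58 + 5·416 = 2566
  P = -13 − 5·17 − 4·2566 = -10362
Policy A (F + 46, Q := 164):
  S = 17
  F = 126 − 4·17 (+46 from intervention) = 104
  Q = 164
  T = 230 − 2·17 + 5·104 + 5·164 = 1536
  P = -13 − 5·17 − 4·1536 = -6242
Change in P: -6242 − (-10362) = 4120

4120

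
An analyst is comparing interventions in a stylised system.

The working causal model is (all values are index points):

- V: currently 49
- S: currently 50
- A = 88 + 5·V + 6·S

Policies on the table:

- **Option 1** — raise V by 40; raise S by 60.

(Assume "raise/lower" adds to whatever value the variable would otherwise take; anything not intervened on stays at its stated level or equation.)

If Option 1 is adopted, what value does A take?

Option 1 (V + 40, S + 60):
  V = 49 + 40 = 89
  S = 50 + 60 = 110
  A = 88 + 5·89 + 6·110 = 1193

1193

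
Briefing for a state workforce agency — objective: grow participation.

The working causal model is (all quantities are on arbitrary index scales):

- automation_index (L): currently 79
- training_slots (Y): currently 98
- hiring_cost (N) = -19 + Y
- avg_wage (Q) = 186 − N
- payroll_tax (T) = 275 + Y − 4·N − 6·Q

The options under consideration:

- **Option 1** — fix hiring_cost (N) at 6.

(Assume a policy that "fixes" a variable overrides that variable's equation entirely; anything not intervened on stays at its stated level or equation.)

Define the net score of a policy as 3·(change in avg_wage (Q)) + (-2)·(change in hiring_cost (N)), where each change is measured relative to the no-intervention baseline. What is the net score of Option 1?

365

Baseline:
  Y = 98
  N = -19 + 98 = 79
  Q = 186 − 79 = 107
Option 1 (N := 6):
  Y = 98
  N = 6
  Q = 186 − 6 = 180
ΔQ = 180 − 107 = 73; ΔN = 6 − 79 = -73
Score = 3·73 + (-2)·(-73) = 365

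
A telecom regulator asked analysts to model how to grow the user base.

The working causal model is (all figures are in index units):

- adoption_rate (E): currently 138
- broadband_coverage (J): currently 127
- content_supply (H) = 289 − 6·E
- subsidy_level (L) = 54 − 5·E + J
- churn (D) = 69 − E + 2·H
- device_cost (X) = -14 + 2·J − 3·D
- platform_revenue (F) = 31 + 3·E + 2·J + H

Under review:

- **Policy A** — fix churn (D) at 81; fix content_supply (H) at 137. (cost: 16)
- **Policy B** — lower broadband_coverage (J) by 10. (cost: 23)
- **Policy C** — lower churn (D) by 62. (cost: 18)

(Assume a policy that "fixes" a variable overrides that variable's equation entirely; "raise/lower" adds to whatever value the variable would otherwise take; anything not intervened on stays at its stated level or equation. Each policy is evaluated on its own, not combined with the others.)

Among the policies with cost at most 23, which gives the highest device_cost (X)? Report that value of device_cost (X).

Policy A (D := 81, H := 137):
  E = 138
  J = 127
  H = 137
  D = 81
  X = -14 + 2·127 − 3·81 = -3
Policy B (J − 10):
  E = 138
  J = 127 − 10 = 117
  H = 289 − 6·138 = -539
  D = 69 − 138 + 2·(-539) = -1147
  X = -14 + 2·117 − 3·(-1147) = 3661
Policy C (D − 62):
  E = 138
  J = 127
  H = 289 − 6·138 = -539
  D = 69 − 138 + 2·(-539) (−62 from intervention) = -1209
  X = -14 + 2·127 − 3·(-1209) = 3867
Comparing — Policy A: X=-3, Policy B: X=3661, Policy C: X=3867. Highest is 3867 (Policy C).

3867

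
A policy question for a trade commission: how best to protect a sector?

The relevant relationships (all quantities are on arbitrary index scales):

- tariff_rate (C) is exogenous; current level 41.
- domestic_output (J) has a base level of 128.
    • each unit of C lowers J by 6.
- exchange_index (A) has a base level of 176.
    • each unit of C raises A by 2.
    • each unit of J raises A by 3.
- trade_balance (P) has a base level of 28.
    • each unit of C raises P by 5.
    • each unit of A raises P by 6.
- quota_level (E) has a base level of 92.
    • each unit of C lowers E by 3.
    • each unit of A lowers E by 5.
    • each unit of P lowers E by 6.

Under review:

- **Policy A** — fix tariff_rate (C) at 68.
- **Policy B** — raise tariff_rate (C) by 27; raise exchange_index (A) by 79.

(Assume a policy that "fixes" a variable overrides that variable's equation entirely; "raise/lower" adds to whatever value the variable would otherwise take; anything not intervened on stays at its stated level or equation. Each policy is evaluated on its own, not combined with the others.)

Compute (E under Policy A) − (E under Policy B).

3239

Policy A (C := 68):
  C = 68
  J = 128 − 6·68 = -280
  A = 176 + 2·68 + 3·(-280) = -528
  P = 28 + 5·68 + 6·(-528) = -2800
  E = 92 − 3·68 − 5·(-528) − 6·(-2800) = 19328
Policy B (C + 27, A + 79):
  C = 41 + 27 = 68
  J = 128 − 6·68 = -280
  A = 176 + 2·68 + 3·(-280) (+79 from intervention) = -449
  P = 28 + 5·68 + 6·(-449) = -2326
  E = 92 − 3·68 − 5·(-449) − 6·(-2326) = 16089
E: 19328 − 16089 = 3239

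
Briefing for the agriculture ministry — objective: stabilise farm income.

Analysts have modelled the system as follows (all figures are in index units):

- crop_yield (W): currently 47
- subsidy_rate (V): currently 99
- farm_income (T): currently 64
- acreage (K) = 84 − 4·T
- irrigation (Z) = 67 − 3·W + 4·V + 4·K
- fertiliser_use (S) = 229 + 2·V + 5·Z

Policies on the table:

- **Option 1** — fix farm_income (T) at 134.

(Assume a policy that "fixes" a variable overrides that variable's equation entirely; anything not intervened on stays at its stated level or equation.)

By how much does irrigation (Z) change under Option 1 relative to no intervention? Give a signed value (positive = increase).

Baseline:
  W = 47
  V = 99
  T = 64
  K = 84 − 4·64 = -172
  Z = 67 − 3·47 + 4·99 + 4·(-172) = -366
Option 1 (T := 134):
  W = 47
  V = 99
  T = 134
  K = 84 − 4·134 = -452
  Z = 67 − 3·47 + 4·99 + 4·(-452) = -1486
Change in Z: -1486 − (-366) = -1120

-1120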